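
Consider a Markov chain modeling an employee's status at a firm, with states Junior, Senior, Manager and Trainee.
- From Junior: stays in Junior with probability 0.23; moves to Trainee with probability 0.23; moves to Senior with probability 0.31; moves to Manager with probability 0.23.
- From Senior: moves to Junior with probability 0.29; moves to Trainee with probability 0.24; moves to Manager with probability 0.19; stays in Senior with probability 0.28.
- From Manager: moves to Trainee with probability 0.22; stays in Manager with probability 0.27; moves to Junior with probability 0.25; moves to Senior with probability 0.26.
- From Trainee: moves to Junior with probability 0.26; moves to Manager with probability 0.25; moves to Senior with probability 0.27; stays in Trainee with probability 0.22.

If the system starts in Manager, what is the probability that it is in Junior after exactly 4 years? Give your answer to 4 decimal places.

Propagate the distribution vector 4 years from Manager.
After 0 years: (0.0000, 0.0000, 1.0000, 0.0000)
After 1 year: (0.2500, 0.2600, 0.2700, 0.2200)
After 2 years: (0.2576, 0.2799, 0.2348, 0.2277)
After 3 years: (0.2583, 0.2808, 0.2328, 0.2282)
After 4 years: (0.2583, 0.2808, 0.2326, 0.2282)
P(in Junior after 4 years) = 0.2583

0.2583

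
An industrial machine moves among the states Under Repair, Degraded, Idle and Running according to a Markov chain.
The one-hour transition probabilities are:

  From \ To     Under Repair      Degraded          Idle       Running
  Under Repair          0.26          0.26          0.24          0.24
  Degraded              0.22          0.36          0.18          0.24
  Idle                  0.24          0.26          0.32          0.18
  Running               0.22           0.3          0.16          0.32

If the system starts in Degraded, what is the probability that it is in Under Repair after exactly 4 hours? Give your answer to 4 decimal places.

0.2337

Propagate the distribution vector 4 hours from Degraded.
After 0 hours: (0.0000, 1.0000, 0.0000, 0.0000)
After 1 hour: (0.2200, 0.3600, 0.1800, 0.2400)
After 2 hours: (0.2324, 0.3056, 0.2136, 0.2484)
After 3 hours: (0.2336, 0.3005, 0.2189, 0.2471)
After 4 hours: (0.2337, 0.2999, 0.2197, 0.2466)
P(in Under Repair after 4 hours) = 0.2337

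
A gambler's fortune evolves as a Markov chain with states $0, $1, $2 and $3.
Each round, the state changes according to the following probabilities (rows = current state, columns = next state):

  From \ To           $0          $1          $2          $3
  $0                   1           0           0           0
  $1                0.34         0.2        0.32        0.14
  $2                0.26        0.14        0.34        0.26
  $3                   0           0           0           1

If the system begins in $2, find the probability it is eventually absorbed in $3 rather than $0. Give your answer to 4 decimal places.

Let h(s) be the probability of absorption at $3 starting from transient state s. Then h($3) = 1 and h($0) = 0. By first-step analysis:
h($1) = 0.34·0 + 0.2·h($1) + 0.32·h($2) + 0.14·1
h($2) = 0.26·0 + 0.14·h($1) + 0.34·h($2) + 0.26·1
Solving: h($1) = 0.3634, h($2) = 0.4710.
Starting from $2, the probability is 0.4710.

0.4710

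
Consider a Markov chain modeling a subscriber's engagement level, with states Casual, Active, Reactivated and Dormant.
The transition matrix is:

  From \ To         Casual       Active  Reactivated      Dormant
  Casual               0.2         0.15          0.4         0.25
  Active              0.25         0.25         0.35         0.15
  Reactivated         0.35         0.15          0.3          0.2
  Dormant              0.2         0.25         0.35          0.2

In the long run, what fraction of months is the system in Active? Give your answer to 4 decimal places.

0.1893

Let the stationary distribution be π with π = πP and π_1 + π_2 + π_3 + π_4 = 1.
π_1 = 0.2·π_1 + 0.25·π_2 + 0.35·π_3 + 0.2·π_4
π_2 = 0.15·π_1 + 0.25·π_2 + 0.15·π_3 + 0.25·π_4
π_3 = 0.4·π_1 + 0.35·π_2 + 0.3·π_3 + 0.35·π_4
Solving with the normalization constraint gives π = (0.2613, 0.1893, 0.3458, 0.2036).
So the stationary probability of Active is 0.1893.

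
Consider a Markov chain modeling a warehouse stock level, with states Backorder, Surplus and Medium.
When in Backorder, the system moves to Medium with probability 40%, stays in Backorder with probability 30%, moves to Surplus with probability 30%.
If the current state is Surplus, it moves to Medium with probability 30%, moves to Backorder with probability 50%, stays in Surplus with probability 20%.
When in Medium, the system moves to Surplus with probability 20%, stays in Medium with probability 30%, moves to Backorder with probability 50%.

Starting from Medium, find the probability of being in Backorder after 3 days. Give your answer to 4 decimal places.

Propagate the distribution vector 3 days from Medium.
After 0 days: (0.0000, 0.0000, 1.0000)
After 1 day: (0.5000, 0.2000, 0.3000)
After 2 days: (0.4000, 0.2500, 0.3500)
After 3 days: (0.4200, 0.2400, 0.3400)
P(in Backorder after 3 days) = 0.4200

0.4200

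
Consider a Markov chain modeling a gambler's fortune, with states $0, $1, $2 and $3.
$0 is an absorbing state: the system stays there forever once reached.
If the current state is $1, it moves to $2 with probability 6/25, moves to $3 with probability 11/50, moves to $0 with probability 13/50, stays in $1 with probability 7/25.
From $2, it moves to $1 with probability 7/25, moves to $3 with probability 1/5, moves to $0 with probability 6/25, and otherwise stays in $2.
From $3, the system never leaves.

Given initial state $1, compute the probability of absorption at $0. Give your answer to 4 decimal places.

Let h(s) be the probability of absorption at $0 starting from transient state s. Then h($0) = 1 and h($3) = 0. By first-step analysis:
h($1) = 0.26·1 + 0.28·h($1) + 0.24·h($2) + 0.22·0
h($2) = 0.24·1 + 0.28·h($1) + 0.28·h($2) + 0.2·0
Solving: h($1) = 0.5426, h($2) = 0.5443.
Starting from $1, the probability is 0.5426.

0.5426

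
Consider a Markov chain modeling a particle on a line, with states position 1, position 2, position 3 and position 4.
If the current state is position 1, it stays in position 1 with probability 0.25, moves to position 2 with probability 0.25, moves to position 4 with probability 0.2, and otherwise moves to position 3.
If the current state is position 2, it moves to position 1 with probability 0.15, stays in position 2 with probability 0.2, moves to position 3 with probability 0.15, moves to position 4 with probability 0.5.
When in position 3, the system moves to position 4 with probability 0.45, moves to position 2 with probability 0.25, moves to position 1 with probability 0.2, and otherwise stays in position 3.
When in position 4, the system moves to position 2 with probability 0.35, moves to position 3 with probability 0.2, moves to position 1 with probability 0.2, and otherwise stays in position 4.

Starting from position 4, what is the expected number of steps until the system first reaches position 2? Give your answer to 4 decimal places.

Let t(s) be the expected number of steps to first reach position 2 from state s, with t(position 2) = 0. Conditioning on the first step:
t(position 1) = 1 + 0.25·t(position 1) + 0.3·t(position 3) + 0.2·t(position 4)
t(position 3) = 1 + 0.2·t(position 1) + 0.1·t(position 3) + 0.45·t(position 4)
t(position 4) = 1 + 0.2·t(position 1) + 0.2·t(position 3) + 0.25·t(position 4)
Solving: t(position 1) = 3.6096, t(position 3) = 3.5321, t(position 4) = 3.2378.
Expected steps from position 4 to position 2: 3.2378.

3.2378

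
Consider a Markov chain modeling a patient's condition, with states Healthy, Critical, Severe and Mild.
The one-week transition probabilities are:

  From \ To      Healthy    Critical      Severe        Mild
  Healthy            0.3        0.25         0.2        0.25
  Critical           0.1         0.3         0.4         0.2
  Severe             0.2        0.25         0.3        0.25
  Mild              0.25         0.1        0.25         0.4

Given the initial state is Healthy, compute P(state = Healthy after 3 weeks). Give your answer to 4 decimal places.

Propagate the distribution vector 3 weeks from Healthy.
After 0 weeks: (1.0000, 0.0000, 0.0000, 0.0000)
After 1 week: (0.3000, 0.2500, 0.2000, 0.2500)
After 2 weeks: (0.2175, 0.2250, 0.2825, 0.2750)
After 3 weeks: (0.2130, 0.2200, 0.2870, 0.2800)
P(in Healthy after 3 weeks) = 0.2130

0.2130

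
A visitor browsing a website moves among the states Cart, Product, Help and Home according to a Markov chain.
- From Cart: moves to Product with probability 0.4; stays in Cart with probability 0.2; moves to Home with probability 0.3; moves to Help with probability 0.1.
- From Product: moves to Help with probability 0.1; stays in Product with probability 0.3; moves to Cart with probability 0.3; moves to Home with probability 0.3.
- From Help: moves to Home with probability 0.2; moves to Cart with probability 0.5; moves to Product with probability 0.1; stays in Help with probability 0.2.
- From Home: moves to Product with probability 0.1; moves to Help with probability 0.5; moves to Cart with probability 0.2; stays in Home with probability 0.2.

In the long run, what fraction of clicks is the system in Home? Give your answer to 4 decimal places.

0.2524

Let the stationary distribution be π with π = πP and π_1 + π_2 + π_3 + π_4 = 1.
π_1 = 0.2·π_1 + 0.3·π_2 + 0.5·π_3 + 0.2·π_4
π_2 = 0.4·π_1 + 0.3·π_2 + 0.1·π_3 + 0.1·π_4
π_3 = 0.1·π_1 + 0.1·π_2 + 0.2·π_3 + 0.5·π_4
Solving with the normalization constraint gives π = (0.2904, 0.2339, 0.2233, 0.2524).
So the stationary probability of Home is 0.2524.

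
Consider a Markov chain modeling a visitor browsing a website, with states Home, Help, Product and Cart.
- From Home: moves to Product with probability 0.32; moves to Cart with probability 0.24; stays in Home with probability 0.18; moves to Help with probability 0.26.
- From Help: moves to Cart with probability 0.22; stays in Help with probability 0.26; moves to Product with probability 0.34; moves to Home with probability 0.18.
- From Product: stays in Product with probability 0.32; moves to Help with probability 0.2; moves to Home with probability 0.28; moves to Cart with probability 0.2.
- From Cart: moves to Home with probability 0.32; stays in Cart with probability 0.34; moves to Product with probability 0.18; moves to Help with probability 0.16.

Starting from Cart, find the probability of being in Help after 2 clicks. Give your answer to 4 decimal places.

Propagate the distribution vector 2 clicks from Cart.
After 0 clicks: (0.0000, 0.0000, 0.0000, 1.0000)
After 1 click: (0.3200, 0.1600, 0.1800, 0.3400)
After 2 clicks: (0.2456, 0.2152, 0.2756, 0.2636)
P(in Help after 2 clicks) = 0.2152

0.2152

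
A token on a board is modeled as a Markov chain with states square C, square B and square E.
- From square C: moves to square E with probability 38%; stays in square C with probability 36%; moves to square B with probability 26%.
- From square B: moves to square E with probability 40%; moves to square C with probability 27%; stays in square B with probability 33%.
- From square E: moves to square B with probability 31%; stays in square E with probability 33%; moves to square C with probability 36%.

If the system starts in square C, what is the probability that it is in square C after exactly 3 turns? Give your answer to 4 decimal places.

Propagate the distribution vector 3 turns from square C.
After 0 turns: (1.0000, 0.0000, 0.0000)
After 1 turn: (0.3600, 0.2600, 0.3800)
After 2 turns: (0.3366, 0.2972, 0.3662)
After 3 turns: (0.3333, 0.2991, 0.3676)
P(in square C after 3 turns) = 0.3333

0.3333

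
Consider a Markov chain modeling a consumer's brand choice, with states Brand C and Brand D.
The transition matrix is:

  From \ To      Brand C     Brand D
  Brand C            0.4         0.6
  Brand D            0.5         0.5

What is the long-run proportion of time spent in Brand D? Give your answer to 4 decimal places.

0.5455

Let the stationary distribution be π with π = πP and π_1 + π_2 = 1.
π_1 = 0.4·π_1 + 0.5·π_2
Solving with the normalization constraint gives π = (0.4545, 0.5455).
So the stationary probability of Brand D is 0.5455.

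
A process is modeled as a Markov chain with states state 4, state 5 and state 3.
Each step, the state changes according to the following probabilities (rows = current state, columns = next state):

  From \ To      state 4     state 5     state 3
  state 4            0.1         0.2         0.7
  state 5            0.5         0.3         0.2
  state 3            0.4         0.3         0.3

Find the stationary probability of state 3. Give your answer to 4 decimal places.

Let the stationary distribution be π with π = πP and π_1 + π_2 + π_3 = 1.
π_1 = 0.1·π_1 + 0.5·π_2 + 0.4·π_3
π_2 = 0.2·π_1 + 0.3·π_2 + 0.3·π_3
Solving with the normalization constraint gives π = (0.3282, 0.2672, 0.4046).
So the stationary probability of state 3 is 0.4046.

0.4046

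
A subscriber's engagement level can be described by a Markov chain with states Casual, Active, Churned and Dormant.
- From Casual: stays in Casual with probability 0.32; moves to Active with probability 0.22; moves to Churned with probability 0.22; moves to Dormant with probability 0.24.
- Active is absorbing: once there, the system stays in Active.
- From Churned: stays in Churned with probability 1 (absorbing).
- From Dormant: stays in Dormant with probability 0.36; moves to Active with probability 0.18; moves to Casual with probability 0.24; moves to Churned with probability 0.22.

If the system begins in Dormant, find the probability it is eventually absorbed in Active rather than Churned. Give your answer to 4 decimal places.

0.4640

Let h(s) be the probability of absorption at Active starting from transient state s. Then h(Active) = 1 and h(Churned) = 0. By first-step analysis:
h(Casual) = 0.32·h(Casual) + 0.22·1 + 0.22·0 + 0.24·h(Dormant)
h(Dormant) = 0.24·h(Casual) + 0.18·1 + 0.22·0 + 0.36·h(Dormant)
Solving: h(Casual) = 0.4873, h(Dormant) = 0.4640.
Starting from Dormant, the probability is 0.4640.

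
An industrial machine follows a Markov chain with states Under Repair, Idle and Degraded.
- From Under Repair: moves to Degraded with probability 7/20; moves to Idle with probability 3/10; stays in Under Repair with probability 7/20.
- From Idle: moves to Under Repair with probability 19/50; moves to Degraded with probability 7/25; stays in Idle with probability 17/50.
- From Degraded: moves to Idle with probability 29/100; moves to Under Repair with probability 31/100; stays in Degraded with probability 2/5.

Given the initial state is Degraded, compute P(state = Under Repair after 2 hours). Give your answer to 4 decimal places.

Sum over the intermediate state after 1 hour:
P = P(Degraded→Under Repair)·P(Under Repair→Under Repair) + P(Degraded→Idle)·P(Idle→Under Repair) + P(Degraded→Degraded)·P(Degraded→Under Repair)
  = 0.31×0.35 + 0.29×0.38 + 0.4×0.31
  = 0.1085 + 0.1102 + 0.1240 = 0.3427

0.3427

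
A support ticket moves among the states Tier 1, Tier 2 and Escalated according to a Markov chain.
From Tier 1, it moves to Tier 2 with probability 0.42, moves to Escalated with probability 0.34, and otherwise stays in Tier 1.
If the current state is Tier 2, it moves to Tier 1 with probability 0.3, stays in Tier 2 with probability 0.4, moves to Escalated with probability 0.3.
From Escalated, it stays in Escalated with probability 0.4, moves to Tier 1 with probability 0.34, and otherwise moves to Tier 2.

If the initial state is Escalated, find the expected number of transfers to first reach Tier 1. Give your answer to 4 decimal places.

3.0496

Let t(s) be the expected number of transfers to first reach Tier 1 from state s, with t(Tier 1) = 0. Conditioning on the first transfer:
t(Tier 2) = 1 + 0.4·t(Tier 2) + 0.3·t(Escalated)
t(Escalated) = 1 + 0.26·t(Tier 2) + 0.4·t(Escalated)
Solving: t(Tier 2) = 3.1915, t(Escalated) = 3.0496.
Expected transfers from Escalated to Tier 1: 3.0496.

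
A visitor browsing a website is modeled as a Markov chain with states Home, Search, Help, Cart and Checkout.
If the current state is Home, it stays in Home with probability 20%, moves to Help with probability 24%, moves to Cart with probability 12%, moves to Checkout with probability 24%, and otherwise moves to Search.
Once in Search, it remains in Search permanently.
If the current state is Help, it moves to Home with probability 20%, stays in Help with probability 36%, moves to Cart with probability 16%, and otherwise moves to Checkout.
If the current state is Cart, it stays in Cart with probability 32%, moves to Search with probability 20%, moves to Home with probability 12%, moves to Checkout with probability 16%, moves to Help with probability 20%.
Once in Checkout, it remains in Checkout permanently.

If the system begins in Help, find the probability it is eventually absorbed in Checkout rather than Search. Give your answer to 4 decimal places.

0.7735

Let h(s) be the probability of absorption at Checkout starting from transient state s. Then h(Checkout) = 1 and h(Search) = 0. By first-step analysis:
h(Home) = 0.2·h(Home) + 0.2·0 + 0.24·h(Help) + 0.12·h(Cart) + 0.24·1
h(Help) = 0.2·h(Home) + 0.36·h(Help) + 0.16·h(Cart) + 0.28·1
h(Cart) = 0.12·h(Home) + 0.2·0 + 0.2·h(Help) + 0.32·h(Cart) + 0.16·1
Solving: h(Home) = 0.6178, h(Help) = 0.7735, h(Cart) = 0.5718.
Starting from Help, the probability is 0.7735.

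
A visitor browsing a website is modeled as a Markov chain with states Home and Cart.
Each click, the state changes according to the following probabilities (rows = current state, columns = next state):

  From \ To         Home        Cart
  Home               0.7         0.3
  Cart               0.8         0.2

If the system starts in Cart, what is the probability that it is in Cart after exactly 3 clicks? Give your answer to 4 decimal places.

0.2720

Propagate the distribution vector 3 clicks from Cart.
After 0 clicks: (0.0000, 1.0000)
After 1 click: (0.8000, 0.2000)
After 2 clicks: (0.7200, 0.2800)
After 3 clicks: (0.7280, 0.2720)
P(in Cart after 3 clicks) = 0.2720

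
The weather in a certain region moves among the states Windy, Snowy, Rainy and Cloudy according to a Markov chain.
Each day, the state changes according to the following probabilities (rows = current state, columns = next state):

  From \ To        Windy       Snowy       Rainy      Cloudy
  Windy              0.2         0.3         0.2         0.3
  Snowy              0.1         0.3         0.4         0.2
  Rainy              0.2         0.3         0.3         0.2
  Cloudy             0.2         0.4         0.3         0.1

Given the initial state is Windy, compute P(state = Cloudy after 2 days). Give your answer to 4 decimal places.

0.1900

Propagate the distribution vector 2 days from Windy.
After 0 days: (1.0000, 0.0000, 0.0000, 0.0000)
After 1 day: (0.2000, 0.3000, 0.2000, 0.3000)
After 2 days: (0.1700, 0.3300, 0.3100, 0.1900)
P(in Cloudy after 2 days) = 0.1900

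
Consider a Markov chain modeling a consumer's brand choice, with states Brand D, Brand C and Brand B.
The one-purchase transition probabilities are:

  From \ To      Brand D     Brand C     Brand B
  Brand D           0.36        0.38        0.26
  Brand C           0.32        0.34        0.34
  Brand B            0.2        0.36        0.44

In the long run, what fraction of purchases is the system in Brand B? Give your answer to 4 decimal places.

0.3521

Let the stationary distribution be π with π = πP and π_1 + π_2 + π_3 = 1.
π_1 = 0.36·π_1 + 0.32·π_2 + 0.2·π_3
π_2 = 0.38·π_1 + 0.34·π_2 + 0.36·π_3
Solving with the normalization constraint gives π = (0.2893, 0.3586, 0.3521).
So the stationary probability of Brand B is 0.3521.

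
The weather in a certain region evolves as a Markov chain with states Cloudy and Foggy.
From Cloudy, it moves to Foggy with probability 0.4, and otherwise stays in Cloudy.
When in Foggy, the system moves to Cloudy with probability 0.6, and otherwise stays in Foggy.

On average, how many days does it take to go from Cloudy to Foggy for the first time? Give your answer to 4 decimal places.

2.5000

Let t(s) be the expected number of days to first reach Foggy from state s, with t(Foggy) = 0. Conditioning on the first day:
t(Cloudy) = 1 + 0.6·t(Cloudy)
Solving: t(Cloudy) = 2.5000.
Expected days from Cloudy to Foggy: 2.5000.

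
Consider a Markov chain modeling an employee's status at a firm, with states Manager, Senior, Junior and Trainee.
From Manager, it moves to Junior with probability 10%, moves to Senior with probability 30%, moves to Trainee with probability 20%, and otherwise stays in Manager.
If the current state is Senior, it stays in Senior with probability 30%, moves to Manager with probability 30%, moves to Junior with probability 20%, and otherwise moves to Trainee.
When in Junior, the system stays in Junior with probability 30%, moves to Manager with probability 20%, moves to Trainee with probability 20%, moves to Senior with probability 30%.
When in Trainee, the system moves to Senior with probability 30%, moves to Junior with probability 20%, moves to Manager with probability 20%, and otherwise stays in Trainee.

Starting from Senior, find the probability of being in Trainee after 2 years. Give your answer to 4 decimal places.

Propagate the distribution vector 2 years from Senior.
After 0 years: (0.0000, 1.0000, 0.0000, 0.0000)
After 1 year: (0.3000, 0.3000, 0.2000, 0.2000)
After 2 years: (0.2900, 0.3000, 0.1900, 0.2200)
P(in Trainee after 2 years) = 0.2200

0.2200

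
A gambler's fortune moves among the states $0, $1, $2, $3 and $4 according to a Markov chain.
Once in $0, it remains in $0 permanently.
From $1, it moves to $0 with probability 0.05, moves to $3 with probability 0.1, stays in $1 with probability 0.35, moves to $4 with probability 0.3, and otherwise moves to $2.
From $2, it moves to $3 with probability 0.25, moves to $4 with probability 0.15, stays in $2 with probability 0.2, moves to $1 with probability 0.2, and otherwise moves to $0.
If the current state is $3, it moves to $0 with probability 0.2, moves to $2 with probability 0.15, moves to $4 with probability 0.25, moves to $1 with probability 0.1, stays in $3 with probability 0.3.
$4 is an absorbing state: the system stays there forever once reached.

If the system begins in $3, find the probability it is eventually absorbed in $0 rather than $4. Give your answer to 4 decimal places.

Let h(s) be the probability of absorption at $0 starting from transient state s. Then h($0) = 1 and h($4) = 0. By first-step analysis:
h($1) = 0.05·1 + 0.35·h($1) + 0.2·h($2) + 0.1·h($3) + 0.3·0
h($2) = 0.2·1 + 0.2·h($1) + 0.2·h($2) + 0.25·h($3) + 0.15·0
h($3) = 0.2·1 + 0.1·h($1) + 0.15·h($2) + 0.3·h($3) + 0.25·0
Solving: h($1) = 0.2812, h($2) = 0.4524, h($3) = 0.4228.
Starting from $3, the probability is 0.4228.

0.4228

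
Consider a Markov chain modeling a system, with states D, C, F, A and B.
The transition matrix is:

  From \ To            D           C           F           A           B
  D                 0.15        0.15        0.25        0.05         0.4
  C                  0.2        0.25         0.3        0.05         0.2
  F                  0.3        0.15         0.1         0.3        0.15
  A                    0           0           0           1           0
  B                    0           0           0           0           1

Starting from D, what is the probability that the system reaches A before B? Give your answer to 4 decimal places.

Let h(s) be the probability of absorption at A starting from transient state s. Then h(A) = 1 and h(B) = 0. By first-step analysis:
h(D) = 0.15·h(D) + 0.15·h(C) + 0.25·h(F) + 0.05·1 + 0.4·0
h(C) = 0.2·h(D) + 0.25·h(C) + 0.3·h(F) + 0.05·1 + 0.2·0
h(F) = 0.3·h(D) + 0.15·h(C) + 0.1·h(F) + 0.3·1 + 0.15·0
Solving: h(D) = 0.2548, h(C) = 0.3235, h(F) = 0.4722.
Starting from D, the probability is 0.2548.

0.2548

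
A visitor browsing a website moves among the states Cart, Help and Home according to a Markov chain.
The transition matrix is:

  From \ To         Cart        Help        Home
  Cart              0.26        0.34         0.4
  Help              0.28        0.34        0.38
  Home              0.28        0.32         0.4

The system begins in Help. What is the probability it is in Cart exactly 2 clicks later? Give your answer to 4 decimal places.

0.2744

Sum over the intermediate state after 1 click:
P = P(Help→Cart)·P(Cart→Cart) + P(Help→Help)·P(Help→Cart) + P(Help→Home)·P(Home→Cart)
  = 0.28×0.26 + 0.34×0.28 + 0.38×0.28
  = 0.0728 + 0.0952 + 0.1064 = 0.2744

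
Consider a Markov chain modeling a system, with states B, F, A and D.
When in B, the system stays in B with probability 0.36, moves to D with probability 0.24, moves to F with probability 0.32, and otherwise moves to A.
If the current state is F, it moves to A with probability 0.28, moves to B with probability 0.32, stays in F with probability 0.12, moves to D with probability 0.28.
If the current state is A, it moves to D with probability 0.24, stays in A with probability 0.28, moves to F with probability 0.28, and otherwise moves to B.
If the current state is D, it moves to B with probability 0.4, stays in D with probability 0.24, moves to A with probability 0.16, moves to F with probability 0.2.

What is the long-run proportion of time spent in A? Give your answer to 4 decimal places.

Let the stationary distribution be π with π = πP and π_1 + π_2 + π_3 + π_4 = 1.
π_1 = 0.36·π_1 + 0.32·π_2 + 0.2·π_3 + 0.4·π_4
π_2 = 0.32·π_1 + 0.12·π_2 + 0.28·π_3 + 0.2·π_4
π_3 = 0.08·π_1 + 0.28·π_2 + 0.28·π_3 + 0.16·π_4
Solving with the normalization constraint gives π = (0.3311, 0.2356, 0.1838, 0.2494).
So the stationary probability of A is 0.1838.

0.1838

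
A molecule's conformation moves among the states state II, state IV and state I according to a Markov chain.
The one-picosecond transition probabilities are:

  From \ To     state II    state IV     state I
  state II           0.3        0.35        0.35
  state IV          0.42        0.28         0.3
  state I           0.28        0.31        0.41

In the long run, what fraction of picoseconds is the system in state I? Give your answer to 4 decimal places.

0.3556

Let the stationary distribution be π with π = πP and π_1 + π_2 + π_3 = 1.
π_1 = 0.3·π_1 + 0.42·π_2 + 0.28·π_3
π_2 = 0.35·π_1 + 0.28·π_2 + 0.31·π_3
Solving with the normalization constraint gives π = (0.3305, 0.3138, 0.3556).
So the stationary probability of state I is 0.3556.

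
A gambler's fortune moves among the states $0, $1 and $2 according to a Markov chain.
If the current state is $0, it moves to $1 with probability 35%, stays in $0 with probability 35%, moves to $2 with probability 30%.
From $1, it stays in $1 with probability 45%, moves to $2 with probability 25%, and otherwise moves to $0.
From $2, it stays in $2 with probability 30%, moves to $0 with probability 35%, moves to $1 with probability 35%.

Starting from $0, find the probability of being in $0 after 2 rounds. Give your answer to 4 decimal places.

Sum over the intermediate state after 1 round:
P = P($0→$0)·P($0→$0) + P($0→$1)·P($1→$0) + P($0→$2)·P($2→$0)
  = 0.35×0.35 + 0.35×0.3 + 0.3×0.35
  = 0.1225 + 0.1050 + 0.1050 = 0.3325

0.3325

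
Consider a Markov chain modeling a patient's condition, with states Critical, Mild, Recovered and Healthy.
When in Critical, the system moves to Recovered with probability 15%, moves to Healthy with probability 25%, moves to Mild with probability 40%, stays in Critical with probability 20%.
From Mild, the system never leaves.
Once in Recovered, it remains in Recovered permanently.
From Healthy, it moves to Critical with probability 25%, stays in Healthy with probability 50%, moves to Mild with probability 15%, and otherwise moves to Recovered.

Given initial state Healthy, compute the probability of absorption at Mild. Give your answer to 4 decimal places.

0.6519

Let h(s) be the probability of absorption at Mild starting from transient state s. Then h(Mild) = 1 and h(Recovered) = 0. By first-step analysis:
h(Critical) = 0.2·h(Critical) + 0.4·1 + 0.15·0 + 0.25·h(Healthy)
h(Healthy) = 0.25·h(Critical) + 0.15·1 + 0.1·0 + 0.5·h(Healthy)
Solving: h(Critical) = 0.7037, h(Healthy) = 0.6519.
Starting from Healthy, the probability is 0.6519.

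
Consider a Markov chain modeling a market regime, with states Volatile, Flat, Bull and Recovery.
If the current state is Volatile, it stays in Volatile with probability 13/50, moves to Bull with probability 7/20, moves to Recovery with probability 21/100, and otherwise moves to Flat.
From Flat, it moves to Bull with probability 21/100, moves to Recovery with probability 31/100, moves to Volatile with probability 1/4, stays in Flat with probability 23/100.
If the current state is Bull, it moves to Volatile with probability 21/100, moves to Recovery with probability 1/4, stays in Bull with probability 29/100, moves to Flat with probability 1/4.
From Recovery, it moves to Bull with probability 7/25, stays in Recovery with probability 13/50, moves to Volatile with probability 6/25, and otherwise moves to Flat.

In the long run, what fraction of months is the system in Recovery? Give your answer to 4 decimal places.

Let the stationary distribution be π with π = πP and π_1 + π_2 + π_3 + π_4 = 1.
π_1 = 0.26·π_1 + 0.25·π_2 + 0.21·π_3 + 0.24·π_4
π_2 = 0.18·π_1 + 0.23·π_2 + 0.25·π_3 + 0.22·π_4
π_3 = 0.35·π_1 + 0.21·π_2 + 0.29·π_3 + 0.28·π_4
Solving with the normalization constraint gives π = (0.2385, 0.2212, 0.2840, 0.2563).
So the stationary probability of Recovery is 0.2563.

0.2563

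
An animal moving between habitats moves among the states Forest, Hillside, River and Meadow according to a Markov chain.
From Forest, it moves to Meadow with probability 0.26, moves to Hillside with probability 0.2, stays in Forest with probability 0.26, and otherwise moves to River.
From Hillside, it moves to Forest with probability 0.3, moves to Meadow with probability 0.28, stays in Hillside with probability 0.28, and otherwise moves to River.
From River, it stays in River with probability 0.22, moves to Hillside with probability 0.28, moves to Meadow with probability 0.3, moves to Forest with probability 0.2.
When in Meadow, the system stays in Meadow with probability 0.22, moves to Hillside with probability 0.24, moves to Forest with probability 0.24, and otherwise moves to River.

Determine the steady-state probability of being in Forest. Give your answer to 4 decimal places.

0.2505

Let the stationary distribution be π with π = πP and π_1 + π_2 + π_3 + π_4 = 1.
π_1 = 0.26·π_1 + 0.3·π_2 + 0.2·π_3 + 0.24·π_4
π_2 = 0.2·π_1 + 0.28·π_2 + 0.28·π_3 + 0.24·π_4
π_3 = 0.28·π_1 + 0.14·π_2 + 0.22·π_3 + 0.3·π_4
Solving with the normalization constraint gives π = (0.2505, 0.2494, 0.2362, 0.2639).
So the stationary probability of Forest is 0.2505.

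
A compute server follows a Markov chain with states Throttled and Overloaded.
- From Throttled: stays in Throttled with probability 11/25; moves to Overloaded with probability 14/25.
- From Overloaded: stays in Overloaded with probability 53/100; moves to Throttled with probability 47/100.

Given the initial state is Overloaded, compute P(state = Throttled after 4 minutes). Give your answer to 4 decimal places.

Propagate the distribution vector 4 minutes from Overloaded.
After 0 minutes: (0.0000, 1.0000)
After 1 minute: (0.4700, 0.5300)
After 2 minutes: (0.4559, 0.5441)
After 3 minutes: (0.4563, 0.5437)
After 4 minutes: (0.4563, 0.5437)
P(in Throttled after 4 minutes) = 0.4563

0.4563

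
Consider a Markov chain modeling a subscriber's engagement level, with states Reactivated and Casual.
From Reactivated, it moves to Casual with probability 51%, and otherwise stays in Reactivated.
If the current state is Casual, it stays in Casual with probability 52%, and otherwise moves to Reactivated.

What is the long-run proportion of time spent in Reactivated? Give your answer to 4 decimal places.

Let the stationary distribution be π with π = πP and π_1 + π_2 = 1.
π_1 = 0.49·π_1 + 0.48·π_2
Solving with the normalization constraint gives π = (0.4848, 0.5152).
So the stationary probability of Reactivated is 0.4848.

0.4848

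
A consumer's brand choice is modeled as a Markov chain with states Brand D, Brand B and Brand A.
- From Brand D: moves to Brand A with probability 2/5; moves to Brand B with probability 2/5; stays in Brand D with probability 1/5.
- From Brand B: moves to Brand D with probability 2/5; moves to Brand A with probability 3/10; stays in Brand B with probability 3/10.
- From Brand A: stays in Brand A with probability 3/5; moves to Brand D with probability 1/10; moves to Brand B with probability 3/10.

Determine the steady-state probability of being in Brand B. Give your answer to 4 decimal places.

0.3218

Let the stationary distribution be π with π = πP and π_1 + π_2 + π_3 = 1.
π_1 = 0.2·π_1 + 0.4·π_2 + 0.1·π_3
π_2 = 0.4·π_1 + 0.3·π_2 + 0.3·π_3
Solving with the normalization constraint gives π = (0.2184, 0.3218, 0.4598).
So the stationary probability of Brand B is 0.3218.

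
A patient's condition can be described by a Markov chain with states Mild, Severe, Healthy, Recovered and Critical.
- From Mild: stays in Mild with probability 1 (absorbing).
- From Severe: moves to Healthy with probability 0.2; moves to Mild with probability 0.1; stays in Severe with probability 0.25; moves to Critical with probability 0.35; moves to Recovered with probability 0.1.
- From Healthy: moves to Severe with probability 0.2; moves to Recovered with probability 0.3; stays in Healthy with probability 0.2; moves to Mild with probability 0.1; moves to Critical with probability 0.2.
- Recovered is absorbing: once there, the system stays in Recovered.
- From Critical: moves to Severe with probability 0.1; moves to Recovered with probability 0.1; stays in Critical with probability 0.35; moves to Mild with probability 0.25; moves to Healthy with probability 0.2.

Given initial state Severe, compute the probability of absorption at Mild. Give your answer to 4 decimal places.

0.5139

Let h(s) be the probability of absorption at Mild starting from transient state s. Then h(Mild) = 1 and h(Recovered) = 0. By first-step analysis:
h(Severe) = 0.1·1 + 0.25·h(Severe) + 0.2·h(Healthy) + 0.1·0 + 0.35·h(Critical)
h(Healthy) = 0.1·1 + 0.2·h(Severe) + 0.2·h(Healthy) + 0.3·0 + 0.2·h(Critical)
h(Critical) = 0.25·1 + 0.1·h(Severe) + 0.2·h(Healthy) + 0.1·0 + 0.35·h(Critical)
Solving: h(Severe) = 0.5139, h(Healthy) = 0.4002, h(Critical) = 0.5868.
Starting from Severe, the probability is 0.5139.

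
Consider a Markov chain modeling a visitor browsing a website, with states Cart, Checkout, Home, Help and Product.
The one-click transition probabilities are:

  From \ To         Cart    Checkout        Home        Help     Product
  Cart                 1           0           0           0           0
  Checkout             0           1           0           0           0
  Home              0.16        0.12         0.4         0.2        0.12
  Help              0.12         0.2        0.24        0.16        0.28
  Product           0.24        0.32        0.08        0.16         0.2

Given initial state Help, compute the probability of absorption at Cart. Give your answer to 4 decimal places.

Let h(s) be the probability of absorption at Cart starting from transient state s. Then h(Cart) = 1 and h(Checkout) = 0. By first-step analysis:
h(Home) = 0.16·1 + 0.12·0 + 0.4·h(Home) + 0.2·h(Help) + 0.12·h(Product)
h(Help) = 0.12·1 + 0.2·0 + 0.24·h(Home) + 0.16·h(Help) + 0.28·h(Product)
h(Product) = 0.24·1 + 0.32·0 + 0.08·h(Home) + 0.16·h(Help) + 0.2·h(Product)
Solving: h(Home) = 0.4972, h(Help) = 0.4302, h(Product) = 0.4358.
Starting from Help, the probability is 0.4302.

0.4302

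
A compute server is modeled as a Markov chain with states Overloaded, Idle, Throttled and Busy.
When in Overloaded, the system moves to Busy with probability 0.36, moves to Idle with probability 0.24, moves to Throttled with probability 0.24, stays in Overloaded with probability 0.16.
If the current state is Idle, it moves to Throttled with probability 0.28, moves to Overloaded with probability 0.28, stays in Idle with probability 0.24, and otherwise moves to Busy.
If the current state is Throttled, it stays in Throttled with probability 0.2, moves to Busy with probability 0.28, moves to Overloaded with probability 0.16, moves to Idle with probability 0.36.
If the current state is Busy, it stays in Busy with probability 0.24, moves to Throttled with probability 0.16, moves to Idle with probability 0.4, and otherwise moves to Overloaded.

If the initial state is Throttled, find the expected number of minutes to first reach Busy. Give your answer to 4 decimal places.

3.6812

Let t(s) be the expected number of minutes to first reach Busy from state s, with t(Busy) = 0. Conditioning on the first minute:
t(Overloaded) = 1 + 0.16·t(Overloaded) + 0.24·t(Idle) + 0.24·t(Throttled)
t(Idle) = 1 + 0.28·t(Overloaded) + 0.24·t(Idle) + 0.28·t(Throttled)
t(Throttled) = 1 + 0.16·t(Overloaded) + 0.36·t(Idle) + 0.2·t(Throttled)
Solving: t(Overloaded) = 3.3593, t(Idle) = 3.9097, t(Throttled) = 3.6812.
Expected minutes from Throttled to Busy: 3.6812.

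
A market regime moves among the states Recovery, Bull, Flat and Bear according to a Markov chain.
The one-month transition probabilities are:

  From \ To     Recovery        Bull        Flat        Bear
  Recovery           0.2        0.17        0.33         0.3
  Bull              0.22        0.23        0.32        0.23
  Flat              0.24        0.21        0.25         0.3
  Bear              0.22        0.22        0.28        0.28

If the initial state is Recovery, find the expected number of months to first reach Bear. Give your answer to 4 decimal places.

Let t(s) be the expected number of months to first reach Bear from state s, with t(Bear) = 0. Conditioning on the first month:
t(Recovery) = 1 + 0.2·t(Recovery) + 0.17·t(Bull) + 0.33·t(Flat)
t(Bull) = 1 + 0.22·t(Recovery) + 0.23·t(Bull) + 0.32·t(Flat)
t(Flat) = 1 + 0.24·t(Recovery) + 0.21·t(Bull) + 0.25·t(Flat)
Solving: t(Recovery) = 3.4912, t(Bull) = 3.7511, t(Flat) = 3.5008.
Expected months from Recovery to Bear: 3.4912.

3.4912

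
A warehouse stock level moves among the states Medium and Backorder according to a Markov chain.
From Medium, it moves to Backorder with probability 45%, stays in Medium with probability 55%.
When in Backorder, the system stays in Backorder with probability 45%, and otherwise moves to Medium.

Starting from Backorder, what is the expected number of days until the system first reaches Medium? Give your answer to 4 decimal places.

1.8182

Let t(s) be the expected number of days to first reach Medium from state s, with t(Medium) = 0. Conditioning on the first day:
t(Backorder) = 1 + 0.45·t(Backorder)
Solving: t(Backorder) = 1.8182.
Expected days from Backorder to Medium: 1.8182.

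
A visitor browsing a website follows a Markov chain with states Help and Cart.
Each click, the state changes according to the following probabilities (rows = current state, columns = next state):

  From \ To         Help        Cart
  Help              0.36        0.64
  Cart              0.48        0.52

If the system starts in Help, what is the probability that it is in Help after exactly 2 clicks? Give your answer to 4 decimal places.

0.4368

Sum over the intermediate state after 1 click:
P = P(Help→Help)·P(Help→Help) + P(Help→Cart)·P(Cart→Help)
  = 0.36×0.36 + 0.64×0.48
  = 0.1296 + 0.3072 = 0.4368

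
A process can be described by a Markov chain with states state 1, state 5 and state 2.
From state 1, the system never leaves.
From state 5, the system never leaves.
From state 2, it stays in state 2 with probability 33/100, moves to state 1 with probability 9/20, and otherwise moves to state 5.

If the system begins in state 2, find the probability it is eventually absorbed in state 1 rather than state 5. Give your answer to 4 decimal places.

0.6716

Let h(s) be the probability of absorption at state 1 starting from transient state s. Then h(state 1) = 1 and h(state 5) = 0. By first-step analysis:
h(state 2) = 0.45·1 + 0.22·0 + 0.33·h(state 2)
Solving: h(state 2) = 0.6716.
Starting from state 2, the probability is 0.6716.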